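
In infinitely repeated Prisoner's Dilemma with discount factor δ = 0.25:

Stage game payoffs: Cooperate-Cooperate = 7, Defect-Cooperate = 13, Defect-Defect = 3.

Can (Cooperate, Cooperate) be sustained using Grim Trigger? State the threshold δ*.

δ* = 0.6; since δ = 0.25 < 0.6, cooperation cannot be sustained

Work:
For Grim Trigger:
Cooperate forever: 7/(1-δ)
Defect then punished: 13 + 3·δ/(1-δ)
Need: 7/(1-δ) ≥ 13 + 3·δ/(1-δ)
Solving: δ ≥ (T-R)/(T-P) = (13-7)/(13-3) = 0.6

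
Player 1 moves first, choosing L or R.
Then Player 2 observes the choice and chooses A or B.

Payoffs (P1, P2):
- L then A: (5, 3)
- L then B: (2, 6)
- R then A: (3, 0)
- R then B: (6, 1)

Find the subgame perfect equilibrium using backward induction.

P1 plays R, P2 plays B after L and B after R; Payoff (6, 1)

Work:
Backward induction:
After L: P2 chooses B → P1 gets 2
After R: P2 chooses B → P1 gets 6
P1 chooses R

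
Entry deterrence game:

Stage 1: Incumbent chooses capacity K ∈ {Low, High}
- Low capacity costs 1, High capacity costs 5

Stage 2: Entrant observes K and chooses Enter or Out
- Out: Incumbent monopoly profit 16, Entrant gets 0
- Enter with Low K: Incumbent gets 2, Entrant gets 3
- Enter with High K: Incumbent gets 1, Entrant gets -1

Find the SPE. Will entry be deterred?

SPE: (High, Enter|Low, Out|High); Entry deterred. Incumbent net profit = 11

Work:
After Low K: Entrant enters (3 > 0)
After High K: Entrant stays out (-1 < 0)
Incumbent: Low → 2−1=1, High → 16−5=11
Incumbent chooses High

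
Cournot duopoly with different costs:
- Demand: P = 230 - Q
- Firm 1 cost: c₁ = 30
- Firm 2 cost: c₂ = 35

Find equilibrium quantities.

q₁* = 68.33, q₂* = 63.33

Work:
Reaction: q₁ = (230 - 30 - q₂)/2
Reaction: q₂ = (230 - 35 - q₁)/2
Solve simultaneously:
q₁* = (230 - 2×30 + 35)/3 = 68.33
q₂* = (230 - 2×35 + 30)/3 = 63.33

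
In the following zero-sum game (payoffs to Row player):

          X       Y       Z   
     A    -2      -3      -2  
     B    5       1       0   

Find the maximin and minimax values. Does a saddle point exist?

Maximin = 0, Minimax = 0, Saddle: True

Work:
Row minimums: [-3, 0] → maximin = 0
Column maximums: [5, 1, 0] → minimax = 0
Saddle point exists! Game value = 0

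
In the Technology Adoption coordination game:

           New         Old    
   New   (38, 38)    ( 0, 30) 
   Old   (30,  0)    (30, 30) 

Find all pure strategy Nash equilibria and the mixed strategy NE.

Pure NE: (New, New) and (Old, Old); Mixed NE: p = 0.7895, q = 0.7895

Work:
Check pure NE:
(New, New): (38, 38) - no unilateral deviation beneficial
(Old, Old): (30, 30) - no unilateral deviation beneficial
Mixed NE: P1 plays New with p = 0.7895, P2 plays New with q = 0.7895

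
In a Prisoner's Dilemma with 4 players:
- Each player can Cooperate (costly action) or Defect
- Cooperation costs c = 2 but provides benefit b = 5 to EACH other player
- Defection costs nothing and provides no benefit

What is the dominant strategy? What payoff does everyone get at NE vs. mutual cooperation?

Dominant: Defect; NE payoff = 0; Coop payoff = 13

Work:
Defect dominates (saves cost c = 2, benefit to others is external)
NE: All defect → everyone gets 0
If all cooperate: each receives (3)×5 - 2 = 13
Social dilemma: 13 > 0 but NE gives 0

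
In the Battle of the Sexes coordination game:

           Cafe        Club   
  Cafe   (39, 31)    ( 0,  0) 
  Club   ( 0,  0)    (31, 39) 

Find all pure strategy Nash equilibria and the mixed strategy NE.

Pure NE: (Cafe, Cafe) and (Club, Club); Mixed NE: p = 0.5571, q = 0.4429

Work:
Check pure NE:
(Cafe, Cafe): (39, 31) - no unilateral deviation beneficial
(Club, Club): (31, 39) - no unilateral deviation beneficial
Mixed NE: P1 plays Cafe with p = 0.5571, P2 plays Cafe with q = 0.4429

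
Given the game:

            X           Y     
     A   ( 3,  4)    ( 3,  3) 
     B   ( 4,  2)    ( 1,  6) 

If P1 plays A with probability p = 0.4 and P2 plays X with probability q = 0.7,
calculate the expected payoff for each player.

E[P1] = 3.06, E[P2] = 3.4

Work:
E[P1] = p·q·π₁(A,X) + p·(1-q)·π₁(A,Y) + (1-p)·q·π₁(B,X) + (1-p)·(1-q)·π₁(B,Y)
= 0.4·0.7·3 + 0.4·0.3·3 + 0.6·0.7·4 + 0.6·0.3·1
= 3.06

E[P2] = 3.4 (similar calculation)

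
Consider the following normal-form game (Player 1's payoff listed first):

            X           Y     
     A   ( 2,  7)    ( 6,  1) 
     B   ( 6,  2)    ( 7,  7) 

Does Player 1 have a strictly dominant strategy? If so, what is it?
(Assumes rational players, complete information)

Yes, Player 1's strictly dominant strategy is B

Work:
A strategy strictly dominates another if it gives a strictly higher payoff against every opponent action. Compare each pair of P1's strategies column-by-column:
  A vs B: [2 vs 6, 6 vs 7] → A does not strictly dominate B (column X: 2 ≤ 6)
  B vs A: [6 vs 2, 7 vs 6] → B strictly dominates A
B strictly dominates every other strategy → strictly dominant.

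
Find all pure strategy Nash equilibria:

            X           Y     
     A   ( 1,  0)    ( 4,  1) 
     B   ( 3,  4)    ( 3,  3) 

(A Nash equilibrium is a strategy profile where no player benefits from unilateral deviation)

Nash equilibrium: (A, Y), (B, X)

Work:
Best responses:
  P1 vs X: payoffs [1, 3] → best response B (payoff 3)
  P1 vs Y: payoffs [4, 3] → best response A (payoff 4)
  P2 vs A: payoffs [0, 1] → best response Y (payoff 1)
  P2 vs B: payoffs [4, 3] → best response X (payoff 4)
Mutual best responses: (A,Y), (B,X) → Nash equilibria.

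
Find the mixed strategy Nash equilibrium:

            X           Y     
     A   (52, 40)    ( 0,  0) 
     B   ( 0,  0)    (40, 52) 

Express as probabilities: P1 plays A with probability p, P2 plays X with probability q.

p = 0.5652, q = 0.4348

Work:
Find probabilities that make opponent indifferent:
P2 chooses q to make P1 indifferent between A and B
P1 chooses p to make P2 indifferent between X and Y
Mixed NE: P1 plays (A: 0.5652, B: 0.4348), P2 plays (X: 0.4348, Y: 0.5652)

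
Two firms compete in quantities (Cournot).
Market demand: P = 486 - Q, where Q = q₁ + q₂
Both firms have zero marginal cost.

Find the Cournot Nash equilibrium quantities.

q₁* = q₂* = 162.0; P* = 162.0

Work:
Profit: π_i = P·q_i = (a - q_i - q_j)·q_i
FOC: ∂π_i/∂q_i = a - 2q_i - q_j = 0
Reaction function: q_i = (486 - q_j)/2
Symmetry: q* = 486/3 = 162.0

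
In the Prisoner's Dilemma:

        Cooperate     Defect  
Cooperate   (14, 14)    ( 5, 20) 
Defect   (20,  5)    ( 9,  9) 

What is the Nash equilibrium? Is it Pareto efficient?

(Defect, Defect) is NE; not Pareto efficient

Work:
Defect dominates Cooperate for both players:
If P2 cooperates: Defect (20) > Cooperate (14)
If P2 defects: Defect (9) > Cooperate (5)
NE: (Defect, Defect) with payoff (9, 9)
But (Cooperate, Cooperate) = (14, 14) Pareto dominates (9, 9)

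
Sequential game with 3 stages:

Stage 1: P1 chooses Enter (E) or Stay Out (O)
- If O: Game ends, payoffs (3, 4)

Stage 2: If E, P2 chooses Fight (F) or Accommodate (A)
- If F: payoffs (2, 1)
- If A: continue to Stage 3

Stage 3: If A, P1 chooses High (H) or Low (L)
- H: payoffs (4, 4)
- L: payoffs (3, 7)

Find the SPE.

SPE: (E, A, H); Outcome (4, 4)

Work:
Stage 3: P1 chooses H (4 vs 3)
Stage 2: P2: F->1, A->4 (anticipating H). Choose A
Stage 1: P1: O->3, E->4 (anticipating A, H). Choose E
SPE path: E -> A -> H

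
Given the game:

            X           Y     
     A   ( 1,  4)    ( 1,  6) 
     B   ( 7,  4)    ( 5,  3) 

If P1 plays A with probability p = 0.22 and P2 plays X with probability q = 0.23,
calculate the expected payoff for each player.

E[P1] = 4.4788, E[P2] = 3.7382

Work:
E[P1] = p·q·π₁(A,X) + p·(1-q)·π₁(A,Y) + (1-p)·q·π₁(B,X) + (1-p)·(1-q)·π₁(B,Y)
= 0.22·0.23·1 + 0.22·0.77·1 + 0.78·0.23·7 + 0.78·0.77·5
= 4.4788

E[P2] = 3.7382 (similar calculation)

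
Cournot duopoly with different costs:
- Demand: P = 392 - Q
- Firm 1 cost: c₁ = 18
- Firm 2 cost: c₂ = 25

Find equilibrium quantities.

q₁* = 127.0, q₂* = 120.0

Work:
Reaction: q₁ = (392 - 18 - q₂)/2
Reaction: q₂ = (392 - 25 - q₁)/2
Solve simultaneously:
q₁* = (392 - 2×18 + 25)/3 = 127.0
q₂* = (392 - 2×25 + 18)/3 = 120.0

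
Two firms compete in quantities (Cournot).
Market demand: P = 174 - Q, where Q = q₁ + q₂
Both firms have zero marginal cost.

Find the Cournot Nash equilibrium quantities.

q₁* = q₂* = 58.0; P* = 58.0

Work:
Profit: π_i = P·q_i = (a - q_i - q_j)·q_i
FOC: ∂π_i/∂q_i = a - 2q_i - q_j = 0
Reaction function: q_i = (174 - q_j)/2
Symmetry: q* = 174/3 = 58.0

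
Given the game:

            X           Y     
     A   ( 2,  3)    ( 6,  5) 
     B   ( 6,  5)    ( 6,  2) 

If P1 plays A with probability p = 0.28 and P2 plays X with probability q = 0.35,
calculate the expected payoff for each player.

E[P1] = 5.608, E[P2] = 3.4

Work:
E[P1] = p·q·π₁(A,X) + p·(1-q)·π₁(A,Y) + (1-p)·q·π₁(B,X) + (1-p)·(1-q)·π₁(B,Y)
= 0.28·0.35·2 + 0.28·0.65·6 + 0.72·0.35·6 + 0.72·0.65·6
= 5.608

E[P2] = 3.4 (similar calculation)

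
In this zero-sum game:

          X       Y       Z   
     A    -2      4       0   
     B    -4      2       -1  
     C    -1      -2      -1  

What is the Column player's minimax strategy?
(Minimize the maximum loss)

Column should play X, value = -1

Work:
Column player minimizes Row's maximum payoff:
Column X: max payoff to Row = -1
Column Y: max payoff to Row = 4
Column Z: max payoff to Row = 0
Minimum is -1, achieved by column X.
Minimax strategy: X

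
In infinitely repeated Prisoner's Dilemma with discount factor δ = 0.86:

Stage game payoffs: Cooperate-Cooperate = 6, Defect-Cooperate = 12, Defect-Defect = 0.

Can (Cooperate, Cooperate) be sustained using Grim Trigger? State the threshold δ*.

δ* = 0.5; since δ = 0.86 ≥ 0.5, cooperation can be sustained

Work:
For Grim Trigger:
Cooperate forever: 6/(1-δ)
Defect then punished: 12 + 0·δ/(1-δ)
Need: 6/(1-δ) ≥ 12 + 0·δ/(1-δ)
Solving: δ ≥ (T-R)/(T-P) = (12-6)/(12-0) = 0.5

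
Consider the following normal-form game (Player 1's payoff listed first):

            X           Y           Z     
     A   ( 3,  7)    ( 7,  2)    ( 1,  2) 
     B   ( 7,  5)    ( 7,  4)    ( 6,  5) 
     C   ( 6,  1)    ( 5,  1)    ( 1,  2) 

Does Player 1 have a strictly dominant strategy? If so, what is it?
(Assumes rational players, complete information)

No strictly dominant strategy exists for Player 1

Work:
A strategy strictly dominates another if it gives a strictly higher payoff against every opponent action. Compare each pair of P1's strategies column-by-column:
  A vs B: [3 vs 7, 7 vs 7, 1 vs 6] → A does not strictly dominate B (column X: 3 ≤ 7)
  A vs C: [3 vs 6, 7 vs 5, 1 vs 1] → A does not strictly dominate C (column X: 3 ≤ 6)
  B vs A: [7 vs 3, 7 vs 7, 6 vs 1] → B does not strictly dominate A (column Y: 7 ≤ 7)
  B vs C: [7 vs 6, 7 vs 5, 6 vs 1] → B strictly dominates C
  C vs A: [6 vs 3, 5 vs 7, 1 vs 1] → C does not strictly dominate A (column Y: 5 ≤ 7)
  C vs B: [6 vs 7, 5 vs 7, 1 vs 6] → C does not strictly dominate B (column X: 6 ≤ 7)
No single strategy strictly dominates all others → no strictly dominant strategy.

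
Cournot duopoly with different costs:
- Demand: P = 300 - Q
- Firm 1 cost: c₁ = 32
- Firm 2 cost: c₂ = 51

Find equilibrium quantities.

q₁* = 95.67, q₂* = 76.67

Work:
Reaction: q₁ = (300 - 32 - q₂)/2
Reaction: q₂ = (300 - 51 - q₁)/2
Solve simultaneously:
q₁* = (300 - 2×32 + 51)/3 = 95.67
q₂* = (300 - 2×51 + 32)/3 = 76.67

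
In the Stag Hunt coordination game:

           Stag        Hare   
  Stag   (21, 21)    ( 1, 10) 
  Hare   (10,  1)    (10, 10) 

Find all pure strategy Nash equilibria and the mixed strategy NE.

Pure NE: (Stag, Stag) and (Hare, Hare); Mixed NE: p = 0.45, q = 0.45

Work:
Check pure NE:
(Stag, Stag): (21, 21) - no unilateral deviation beneficial
(Hare, Hare): (10, 10) - no unilateral deviation beneficial
Mixed NE: P1 plays Stag with p = 0.45, P2 plays Stag with q = 0.45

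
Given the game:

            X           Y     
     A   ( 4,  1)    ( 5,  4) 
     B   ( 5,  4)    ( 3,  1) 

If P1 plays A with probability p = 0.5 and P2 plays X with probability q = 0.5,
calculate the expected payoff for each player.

E[P1] = 4.25, E[P2] = 2.5

Work:
E[P1] = p·q·π₁(A,X) + p·(1-q)·π₁(A,Y) + (1-p)·q·π₁(B,X) + (1-p)·(1-q)·π₁(B,Y)
= 0.5·0.5·4 + 0.5·0.5·5 + 0.5·0.5·5 + 0.5·0.5·3
= 4.25

E[P2] = 2.5 (similar calculation)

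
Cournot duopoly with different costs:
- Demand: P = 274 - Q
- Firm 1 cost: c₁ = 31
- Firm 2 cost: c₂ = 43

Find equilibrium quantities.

q₁* = 85.0, q₂* = 73.0

Work:
Reaction: q₁ = (274 - 31 - q₂)/2
Reaction: q₂ = (274 - 43 - q₁)/2
Solve simultaneously:
q₁* = (274 - 2×31 + 43)/3 = 85.0
q₂* = (274 - 2×43 + 31)/3 = 73.0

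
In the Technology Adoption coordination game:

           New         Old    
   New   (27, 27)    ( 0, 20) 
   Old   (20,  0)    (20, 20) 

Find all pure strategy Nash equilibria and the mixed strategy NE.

Pure NE: (New, New) and (Old, Old); Mixed NE: p = 0.7407, q = 0.7407

Work:
Check pure NE:
(New, New): (27, 27) - no unilateral deviation beneficial
(Old, Old): (20, 20) - no unilateral deviation beneficial
Mixed NE: P1 plays New with p = 0.7407, P2 plays New with q = 0.7407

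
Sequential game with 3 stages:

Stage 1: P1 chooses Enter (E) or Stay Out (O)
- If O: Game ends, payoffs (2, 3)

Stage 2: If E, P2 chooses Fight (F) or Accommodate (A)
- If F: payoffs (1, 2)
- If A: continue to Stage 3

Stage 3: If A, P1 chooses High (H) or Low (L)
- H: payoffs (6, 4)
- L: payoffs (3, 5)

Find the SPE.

SPE: (E, A, H); Outcome (6, 4)

Work:
Stage 3: P1 chooses H (6 vs 3)
Stage 2: P2: F->2, A->4 (anticipating H). Choose A
Stage 1: P1: O->2, E->6 (anticipating A, H). Choose E
SPE path: E -> A -> H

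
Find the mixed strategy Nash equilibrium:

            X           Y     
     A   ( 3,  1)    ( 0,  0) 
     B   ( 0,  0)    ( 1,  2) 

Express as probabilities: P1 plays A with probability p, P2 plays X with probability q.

p = 0.6667, q = 0.25

Work:
Find probabilities that make opponent indifferent:
P2 chooses q to make P1 indifferent between A and B
P1 chooses p to make P2 indifferent between X and Y
Mixed NE: P1 plays (A: 0.6667, B: 0.3333), P2 plays (X: 0.25, Y: 0.75)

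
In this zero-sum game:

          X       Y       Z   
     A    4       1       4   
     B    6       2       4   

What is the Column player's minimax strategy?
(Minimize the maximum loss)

Column should play Y, value = 2

Work:
Column player minimizes Row's maximum payoff:
Column X: max payoff to Row = 6
Column Y: max payoff to Row = 2
Column Z: max payoff to Row = 4
Minimum is 2, achieved by column Y.
Minimax strategy: Y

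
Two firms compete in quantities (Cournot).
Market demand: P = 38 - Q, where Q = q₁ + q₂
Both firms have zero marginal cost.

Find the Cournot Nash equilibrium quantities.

q₁* = q₂* = 12.67; P* = 12.67

Work:
Profit: π_i = P·q_i = (a - q_i - q_j)·q_i
FOC: ∂π_i/∂q_i = a - 2q_i - q_j = 0
Reaction function: q_i = (38 - q_j)/2
Symmetry: q* = 38/3 = 12.67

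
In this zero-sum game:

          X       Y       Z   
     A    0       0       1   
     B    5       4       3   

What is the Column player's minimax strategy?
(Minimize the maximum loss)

Column should play Z, value = 3

Work:
Column player minimizes Row's maximum payoff:
Column X: max payoff to Row = 5
Column Y: max payoff to Row = 4
Column Z: max payoff to Row = 3
Minimum is 3, achieved by column Z.
Minimax strategy: Z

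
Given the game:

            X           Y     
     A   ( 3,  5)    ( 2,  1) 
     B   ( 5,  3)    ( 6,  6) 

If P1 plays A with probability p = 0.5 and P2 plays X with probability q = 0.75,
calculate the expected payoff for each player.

E[P1] = 4.0, E[P2] = 3.875

Work:
E[P1] = p·q·π₁(A,X) + p·(1-q)·π₁(A,Y) + (1-p)·q·π₁(B,X) + (1-p)·(1-q)·π₁(B,Y)
= 0.5·0.75·3 + 0.5·0.25·2 + 0.5·0.75·5 + 0.5·0.25·6
= 4.0

E[P2] = 3.875 (similar calculation)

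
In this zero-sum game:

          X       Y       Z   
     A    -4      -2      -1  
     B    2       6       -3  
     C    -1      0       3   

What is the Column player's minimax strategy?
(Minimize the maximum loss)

Column should play X, value = 2

Work:
Column player minimizes Row's maximum payoff:
Column X: max payoff to Row = 2
Column Y: max payoff to Row = 6
Column Z: max payoff to Row = 3
Minimum is 2, achieved by column X.
Minimax strategy: X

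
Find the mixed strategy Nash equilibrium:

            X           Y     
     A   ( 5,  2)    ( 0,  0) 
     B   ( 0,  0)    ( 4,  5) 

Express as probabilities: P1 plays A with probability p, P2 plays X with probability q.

p = 0.7143, q = 0.4444

Work:
Find probabilities that make opponent indifferent:
P2 chooses q to make P1 indifferent between A and B
P1 chooses p to make P2 indifferent between X and Y
Mixed NE: P1 plays (A: 0.7143, B: 0.2857), P2 plays (X: 0.4444, Y: 0.5556)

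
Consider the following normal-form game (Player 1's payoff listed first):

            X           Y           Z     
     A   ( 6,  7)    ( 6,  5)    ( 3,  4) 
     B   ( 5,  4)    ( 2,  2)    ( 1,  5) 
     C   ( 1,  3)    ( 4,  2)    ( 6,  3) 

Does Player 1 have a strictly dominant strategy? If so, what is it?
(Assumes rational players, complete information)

No strictly dominant strategy exists for Player 1

Work:
A strategy strictly dominates another if it gives a strictly higher payoff against every opponent action. Compare each pair of P1's strategies column-by-column:
  A vs B: [6 vs 5, 6 vs 2, 3 vs 1] → A strictly dominates B
  A vs C: [6 vs 1, 6 vs 4, 3 vs 6] → A does not strictly dominate C (column Z: 3 ≤ 6)
  B vs A: [5 vs 6, 2 vs 6, 1 vs 3] → B does not strictly dominate A (column X: 5 ≤ 6)
  B vs C: [5 vs 1, 2 vs 4, 1 vs 6] → B does not strictly dominate C (column Y: 2 ≤ 4)
  C vs A: [1 vs 6, 4 vs 6, 6 vs 3] → C does not strictly dominate A (column X: 1 ≤ 6)
  C vs B: [1 vs 5, 4 vs 2, 6 vs 1] → C does not strictly dominate B (column X: 1 ≤ 5)
No single strategy strictly dominates all others → no strictly dominant strategy.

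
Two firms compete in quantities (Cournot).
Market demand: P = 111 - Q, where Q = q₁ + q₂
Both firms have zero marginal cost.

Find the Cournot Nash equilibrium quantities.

q₁* = q₂* = 37.0; P* = 37.0

Work:
Profit: π_i = P·q_i = (a - q_i - q_j)·q_i
FOC: ∂π_i/∂q_i = a - 2q_i - q_j = 0
Reaction function: q_i = (111 - q_j)/2
Symmetry: q* = 111/3 = 37.0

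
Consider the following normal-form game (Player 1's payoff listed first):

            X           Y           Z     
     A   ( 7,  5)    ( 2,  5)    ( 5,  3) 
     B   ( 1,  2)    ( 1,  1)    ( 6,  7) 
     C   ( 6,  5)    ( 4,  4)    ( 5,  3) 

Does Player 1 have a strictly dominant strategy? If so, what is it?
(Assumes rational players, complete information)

No strictly dominant strategy exists for Player 1

Work:
A strategy strictly dominates another if it gives a strictly higher payoff against every opponent action. Compare each pair of P1's strategies column-by-column:
  A vs B: [7 vs 1, 2 vs 1, 5 vs 6] → A does not strictly dominate B (column Z: 5 ≤ 6)
  A vs C: [7 vs 6, 2 vs 4, 5 vs 5] → A does not strictly dominate C (column Y: 2 ≤ 4)
  B vs A: [1 vs 7, 1 vs 2, 6 vs 5] → B does not strictly dominate A (column X: 1 ≤ 7)
  B vs C: [1 vs 6, 1 vs 4, 6 vs 5] → B does not strictly dominate C (column X: 1 ≤ 6)
  C vs A: [6 vs 7, 4 vs 2, 5 vs 5] → C does not strictly dominate A (column X: 6 ≤ 7)
  C vs B: [6 vs 1, 4 vs 1, 5 vs 6] → C does not strictly dominate B (column Z: 5 ≤ 6)
No single strategy strictly dominates all others → no strictly dominant strategy.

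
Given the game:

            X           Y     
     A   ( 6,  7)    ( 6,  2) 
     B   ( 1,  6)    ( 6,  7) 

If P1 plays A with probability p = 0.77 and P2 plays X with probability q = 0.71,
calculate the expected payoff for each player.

E[P1] = 5.1835, E[P2] = 5.7202

Work:
E[P1] = p·q·π₁(A,X) + p·(1-q)·π₁(A,Y) + (1-p)·q·π₁(B,X) + (1-p)·(1-q)·π₁(B,Y)
= 0.77·0.71·6 + 0.77·0.29·6 + 0.23·0.71·1 + 0.23·0.29·6
= 5.1835

E[P2] = 5.7202 (similar calculation)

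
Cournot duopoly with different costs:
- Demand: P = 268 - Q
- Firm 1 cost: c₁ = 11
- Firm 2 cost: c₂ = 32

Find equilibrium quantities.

q₁* = 92.67, q₂* = 71.67

Work:
Reaction: q₁ = (268 - 11 - q₂)/2
Reaction: q₂ = (268 - 32 - q₁)/2
Solve simultaneously:
q₁* = (268 - 2×11 + 32)/3 = 92.67
q₂* = (268 - 2×32 + 11)/3 = 71.67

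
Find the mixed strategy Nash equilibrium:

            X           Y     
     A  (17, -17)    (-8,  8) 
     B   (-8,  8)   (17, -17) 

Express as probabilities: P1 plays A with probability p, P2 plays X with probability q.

p = 0.5, q = 0.5

Work:
Find probabilities that make opponent indifferent:
P2 chooses q to make P1 indifferent between A and B
P1 chooses p to make P2 indifferent between X and Y
Mixed NE: P1 plays (A: 0.5, B: 0.5), P2 plays (X: 0.5, Y: 0.5)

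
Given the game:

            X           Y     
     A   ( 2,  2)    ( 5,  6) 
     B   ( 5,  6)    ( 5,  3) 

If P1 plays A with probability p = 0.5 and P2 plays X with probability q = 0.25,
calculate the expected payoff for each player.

E[P1] = 4.625, E[P2] = 4.375

Work:
E[P1] = p·q·π₁(A,X) + p·(1-q)·π₁(A,Y) + (1-p)·q·π₁(B,X) + (1-p)·(1-q)·π₁(B,Y)
= 0.5·0.25·2 + 0.5·0.75·5 + 0.5·0.25·5 + 0.5·0.75·5
= 4.625

E[P2] = 4.375 (similar calculation)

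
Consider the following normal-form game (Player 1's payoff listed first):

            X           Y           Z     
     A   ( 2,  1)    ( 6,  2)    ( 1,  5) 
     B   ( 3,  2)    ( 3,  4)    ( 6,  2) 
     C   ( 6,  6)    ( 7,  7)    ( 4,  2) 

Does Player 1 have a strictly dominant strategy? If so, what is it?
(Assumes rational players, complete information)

No strictly dominant strategy exists for Player 1

Work:
A strategy strictly dominates another if it gives a strictly higher payoff against every opponent action. Compare each pair of P1's strategies column-by-column:
  A vs B: [2 vs 3, 6 vs 3, 1 vs 6] → A does not strictly dominate B (column X: 2 ≤ 3)
  A vs C: [2 vs 6, 6 vs 7, 1 vs 4] → A does not strictly dominate C (column X: 2 ≤ 6)
  B vs A: [3 vs 2, 3 vs 6, 6 vs 1] → B does not strictly dominate A (column Y: 3 ≤ 6)
  B vs C: [3 vs 6, 3 vs 7, 6 vs 4] → B does not strictly dominate C (column X: 3 ≤ 6)
  C vs A: [6 vs 2, 7 vs 6, 4 vs 1] → C strictly dominates A
  C vs B: [6 vs 3, 7 vs 3, 4 vs 6] → C does not strictly dominate B (column Z: 4 ≤ 6)
No single strategy strictly dominates all others → no strictly dominant strategy.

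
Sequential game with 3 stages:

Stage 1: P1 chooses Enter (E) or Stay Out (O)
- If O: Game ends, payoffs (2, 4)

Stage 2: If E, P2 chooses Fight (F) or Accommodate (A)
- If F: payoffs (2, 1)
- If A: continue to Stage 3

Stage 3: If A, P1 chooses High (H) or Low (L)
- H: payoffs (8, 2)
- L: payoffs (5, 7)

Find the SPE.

SPE: (E, A, H); Outcome (8, 2)

Work:
Stage 3: P1 chooses H (8 vs 5)
Stage 2: P2: F->1, A->2 (anticipating H). Choose A
Stage 1: P1: O->2, E->8 (anticipating A, H). Choose E
SPE path: E -> A -> H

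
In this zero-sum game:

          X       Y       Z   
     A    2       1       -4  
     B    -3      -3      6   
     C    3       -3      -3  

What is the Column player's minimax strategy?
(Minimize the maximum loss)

Column should play Y, value = 1

Work:
Column player minimizes Row's maximum payoff:
Column X: max payoff to Row = 3
Column Y: max payoff to Row = 1
Column Z: max payoff to Row = 6
Minimum is 1, achieved by column Y.
Minimax strategy: Y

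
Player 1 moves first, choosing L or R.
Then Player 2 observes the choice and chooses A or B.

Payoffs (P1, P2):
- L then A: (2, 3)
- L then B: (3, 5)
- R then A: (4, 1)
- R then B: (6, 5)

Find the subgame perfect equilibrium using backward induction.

P1 plays R, P2 plays B after L and B after R; Payoff (6, 5)

Work:
Backward induction:
After L: P2 chooses B → P1 gets 3
After R: P2 chooses B → P1 gets 6
P1 chooses R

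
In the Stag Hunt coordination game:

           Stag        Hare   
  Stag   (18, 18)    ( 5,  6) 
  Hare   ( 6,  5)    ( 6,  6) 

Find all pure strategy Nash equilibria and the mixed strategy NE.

Pure NE: (Stag, Stag) and (Hare, Hare); Mixed NE: p = 0.0769, q = 0.0769

Work:
Check pure NE:
(Stag, Stag): (18, 18) - no unilateral deviation beneficial
(Hare, Hare): (6, 6) - no unilateral deviation beneficial
Mixed NE: P1 plays Stag with p = 0.0769, P2 plays Stag with q = 0.0769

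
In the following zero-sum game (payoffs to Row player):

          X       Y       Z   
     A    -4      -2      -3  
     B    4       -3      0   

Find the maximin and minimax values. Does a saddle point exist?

Maximin = -3, Minimax = -2, Saddle: False

Work:
Row minimums: [-4, -3] → maximin = -3
Column maximums: [4, -2, 0] → minimax = -2
No saddle point (maximin ≠ minimax). Mixed strategy needed.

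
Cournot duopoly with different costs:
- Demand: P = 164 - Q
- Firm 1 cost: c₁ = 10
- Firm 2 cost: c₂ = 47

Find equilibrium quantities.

q₁* = 63.67, q₂* = 26.67

Work:
Reaction: q₁ = (164 - 10 - q₂)/2
Reaction: q₂ = (164 - 47 - q₁)/2
Solve simultaneously:
q₁* = (164 - 2×10 + 47)/3 = 63.67
q₂* = (164 - 2×47 + 10)/3 = 26.67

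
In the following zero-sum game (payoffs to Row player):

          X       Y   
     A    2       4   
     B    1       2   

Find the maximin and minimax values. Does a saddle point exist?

Maximin = 2, Minimax = 2, Saddle: True

Work:
Row minimums: [2, 1] → maximin = 2
Column maximums: [2, 4] → minimax = 2
Saddle point exists! Game value = 2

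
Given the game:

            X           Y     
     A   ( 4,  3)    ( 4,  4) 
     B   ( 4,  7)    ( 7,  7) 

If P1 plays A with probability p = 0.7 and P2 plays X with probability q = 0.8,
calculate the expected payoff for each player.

E[P1] = 4.18, E[P2] = 4.34

Work:
E[P1] = p·q·π₁(A,X) + p·(1-q)·π₁(A,Y) + (1-p)·q·π₁(B,X) + (1-p)·(1-q)·π₁(B,Y)
= 0.7·0.8·4 + 0.7·0.2·4 + 0.3·0.8·4 + 0.3·0.2·7
= 4.18

E[P2] = 4.34 (similar calculation)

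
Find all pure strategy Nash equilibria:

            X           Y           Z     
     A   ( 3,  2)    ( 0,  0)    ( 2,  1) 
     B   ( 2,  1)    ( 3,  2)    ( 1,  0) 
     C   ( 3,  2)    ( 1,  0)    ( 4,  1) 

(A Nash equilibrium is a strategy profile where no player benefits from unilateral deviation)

Nash equilibrium: (A, X), (B, Y), (C, X)

Work:
Best responses:
  P1 vs X: payoffs [3, 2, 3] → best response A/C (payoff 3)
  P1 vs Y: payoffs [0, 3, 1] → best response B (payoff 3)
  P1 vs Z: payoffs [2, 1, 4] → best response C (payoff 4)
  P2 vs A: payoffs [2, 0, 1] → best response X (payoff 2)
  P2 vs B: payoffs [1, 2, 0] → best response Y (payoff 2)
  P2 vs C: payoffs [2, 0, 1] → best response X (payoff 2)
Mutual best responses: (A,X), (B,Y), (C,X) → Nash equilibria.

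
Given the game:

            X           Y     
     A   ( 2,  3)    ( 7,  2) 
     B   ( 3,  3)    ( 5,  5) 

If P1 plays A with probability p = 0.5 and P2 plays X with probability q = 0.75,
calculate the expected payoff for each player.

E[P1] = 3.375, E[P2] = 3.125

Work:
E[P1] = p·q·π₁(A,X) + p·(1-q)·π₁(A,Y) + (1-p)·q·π₁(B,X) + (1-p)·(1-q)·π₁(B,Y)
= 0.5·0.75·2 + 0.5·0.25·7 + 0.5·0.75·3 + 0.5·0.25·5
= 3.375

E[P2] = 3.125 (similar calculation)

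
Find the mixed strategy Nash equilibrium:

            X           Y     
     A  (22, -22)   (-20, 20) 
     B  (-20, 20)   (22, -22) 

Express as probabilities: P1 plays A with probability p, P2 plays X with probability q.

p = 0.5, q = 0.5

Work:
Find probabilities that make opponent indifferent:
P2 chooses q to make P1 indifferent between A and B
P1 chooses p to make P2 indifferent between X and Y
Mixed NE: P1 plays (A: 0.5, B: 0.5), P2 plays (X: 0.5, Y: 0.5)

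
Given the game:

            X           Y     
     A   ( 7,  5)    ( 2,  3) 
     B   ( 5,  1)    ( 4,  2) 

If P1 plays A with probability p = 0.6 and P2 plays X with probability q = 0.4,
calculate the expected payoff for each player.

E[P1] = 4.16, E[P2] = 2.92

Work:
E[P1] = p·q·π₁(A,X) + p·(1-q)·π₁(A,Y) + (1-p)·q·π₁(B,X) + (1-p)·(1-q)·π₁(B,Y)
= 0.6·0.4·7 + 0.6·0.6·2 + 0.4·0.4·5 + 0.4·0.6·4
= 4.16

E[P2] = 2.92 (similar calculation)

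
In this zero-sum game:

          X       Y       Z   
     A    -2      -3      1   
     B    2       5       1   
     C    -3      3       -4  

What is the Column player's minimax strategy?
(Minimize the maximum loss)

Column should play Z, value = 1

Work:
Column player minimizes Row's maximum payoff:
Column X: max payoff to Row = 2
Column Y: max payoff to Row = 5
Column Z: max payoff to Row = 1
Minimum is 1, achieved by column Z.
Minimax strategy: Z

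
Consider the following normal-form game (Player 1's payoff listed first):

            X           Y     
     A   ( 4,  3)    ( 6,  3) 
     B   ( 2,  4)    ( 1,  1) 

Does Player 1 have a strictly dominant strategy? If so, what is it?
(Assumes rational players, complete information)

Yes, Player 1's strictly dominant strategy is A

Work:
A strategy strictly dominates another if it gives a strictly higher payoff against every opponent action. Compare each pair of P1's strategies column-by-column:
  A vs B: [4 vs 2, 6 vs 1] → A strictly dominates B
  B vs A: [2 vs 4, 1 vs 6] → B does not strictly dominate A (column X: 2 ≤ 4)
A strictly dominates every other strategy → strictly dominant.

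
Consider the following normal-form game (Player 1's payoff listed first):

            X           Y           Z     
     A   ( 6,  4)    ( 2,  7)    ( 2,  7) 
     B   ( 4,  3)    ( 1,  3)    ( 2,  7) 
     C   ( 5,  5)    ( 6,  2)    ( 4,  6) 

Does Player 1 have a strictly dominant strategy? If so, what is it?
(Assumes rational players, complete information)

No strictly dominant strategy exists for Player 1

Work:
A strategy strictly dominates another if it gives a strictly higher payoff against every opponent action. Compare each pair of P1's strategies column-by-column:
  A vs B: [6 vs 4, 2 vs 1, 2 vs 2] → A does not strictly dominate B (column Z: 2 ≤ 2)
  A vs C: [6 vs 5, 2 vs 6, 2 vs 4] → A does not strictly dominate C (column Y: 2 ≤ 6)
  B vs A: [4 vs 6, 1 vs 2, 2 vs 2] → B does not strictly dominate A (column X: 4 ≤ 6)
  B vs C: [4 vs 5, 1 vs 6, 2 vs 4] → B does not strictly dominate C (column X: 4 ≤ 5)
  C vs A: [5 vs 6, 6 vs 2, 4 vs 2] → C does not strictly dominate A (column X: 5 ≤ 6)
  C vs B: [5 vs 4, 6 vs 1, 4 vs 2] → C strictly dominates B
No single strategy strictly dominates all others → no strictly dominant strategy.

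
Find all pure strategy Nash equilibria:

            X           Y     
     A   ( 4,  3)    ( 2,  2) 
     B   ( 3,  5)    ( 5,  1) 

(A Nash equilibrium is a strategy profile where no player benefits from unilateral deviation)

Nash equilibrium: (A, X)

Work:
Best responses:
  P1 vs X: payoffs [4, 3] → best response A (payoff 4)
  P1 vs Y: payoffs [2, 5] → best response B (payoff 5)
  P2 vs A: payoffs [3, 2] → best response X (payoff 3)
  P2 vs B: payoffs [5, 1] → best response X (payoff 5)
Mutual best responses: (A,X) → Nash equilibria.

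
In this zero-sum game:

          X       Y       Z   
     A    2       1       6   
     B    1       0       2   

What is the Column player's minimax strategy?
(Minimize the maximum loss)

Column should play Y, value = 1

Work:
Column player minimizes Row's maximum payoff:
Column X: max payoff to Row = 2
Column Y: max payoff to Row = 1
Column Z: max payoff to Row = 6
Minimum is 1, achieved by column Y.
Minimax strategy: Y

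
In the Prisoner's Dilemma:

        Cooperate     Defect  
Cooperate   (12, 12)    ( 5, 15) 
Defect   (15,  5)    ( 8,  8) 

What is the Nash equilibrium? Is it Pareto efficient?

(Defect, Defect) is NE; not Pareto efficient

Work:
Defect dominates Cooperate for both players:
If P2 cooperates: Defect (15) > Cooperate (12)
If P2 defects: Defect (8) > Cooperate (5)
NE: (Defect, Defect) with payoff (8, 8)
But (Cooperate, Cooperate) = (12, 12) Pareto dominates (8, 8)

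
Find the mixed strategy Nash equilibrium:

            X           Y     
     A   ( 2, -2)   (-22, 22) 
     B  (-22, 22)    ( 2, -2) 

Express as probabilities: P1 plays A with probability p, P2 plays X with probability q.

p = 0.5, q = 0.5

Work:
Find probabilities that make opponent indifferent:
P2 chooses q to make P1 indifferent between A and B
P1 chooses p to make P2 indifferent between X and Y
Mixed NE: P1 plays (A: 0.5, B: 0.5), P2 plays (X: 0.5, Y: 0.5)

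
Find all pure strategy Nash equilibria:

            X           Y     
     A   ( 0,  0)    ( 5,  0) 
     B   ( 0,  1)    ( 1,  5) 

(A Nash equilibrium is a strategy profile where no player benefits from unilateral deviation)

Nash equilibrium: (A, X), (A, Y)

Work:
Best responses:
  P1 vs X: payoffs [0, 0] → best response A/B (payoff 0)
  P1 vs Y: payoffs [5, 1] → best response A (payoff 5)
  P2 vs A: payoffs [0, 0] → best response X/Y (payoff 0)
  P2 vs B: payoffs [1, 5] → best response Y (payoff 5)
Mutual best responses: (A,X), (A,Y) → Nash equilibria.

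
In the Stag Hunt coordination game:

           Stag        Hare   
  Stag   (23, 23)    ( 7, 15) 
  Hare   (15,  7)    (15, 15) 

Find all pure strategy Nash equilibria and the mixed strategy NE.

Pure NE: (Stag, Stag) and (Hare, Hare); Mixed NE: p = 0.5, q = 0.5

Work:
Check pure NE:
(Stag, Stag): (23, 23) - no unilateral deviation beneficial
(Hare, Hare): (15, 15) - no unilateral deviation beneficial
Mixed NE: P1 plays Stag with p = 0.5, P2 plays Stag with q = 0.5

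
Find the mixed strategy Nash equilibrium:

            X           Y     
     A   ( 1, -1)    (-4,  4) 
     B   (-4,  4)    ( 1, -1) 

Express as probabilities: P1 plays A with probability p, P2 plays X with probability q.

p = 0.5, q = 0.5

Work:
Find probabilities that make opponent indifferent:
P2 chooses q to make P1 indifferent between A and B
P1 chooses p to make P2 indifferent between X and Y
Mixed NE: P1 plays (A: 0.5, B: 0.5), P2 plays (X: 0.5, Y: 0.5)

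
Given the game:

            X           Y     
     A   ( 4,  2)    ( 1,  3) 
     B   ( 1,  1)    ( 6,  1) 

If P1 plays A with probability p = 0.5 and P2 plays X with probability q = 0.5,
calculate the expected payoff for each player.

E[P1] = 3.0, E[P2] = 1.75

Work:
E[P1] = p·q·π₁(A,X) + p·(1-q)·π₁(A,Y) + (1-p)·q·π₁(B,X) + (1-p)·(1-q)·π₁(B,Y)
= 0.5·0.5·4 + 0.5·0.5·1 + 0.5·0.5·1 + 0.5·0.5·6
= 3.0

E[P2] = 1.75 (similar calculation)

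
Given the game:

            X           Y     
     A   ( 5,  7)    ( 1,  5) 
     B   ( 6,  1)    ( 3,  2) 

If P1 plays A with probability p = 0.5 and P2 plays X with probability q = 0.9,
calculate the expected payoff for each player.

E[P1] = 5.15, E[P2] = 3.95

Work:
E[P1] = p·q·π₁(A,X) + p·(1-q)·π₁(A,Y) + (1-p)·q·π₁(B,X) + (1-p)·(1-q)·π₁(B,Y)
= 0.5·0.9·5 + 0.5·0.1·1 + 0.5·0.9·6 + 0.5·0.1·3
= 5.15

E[P2] = 3.95 (similar calculation)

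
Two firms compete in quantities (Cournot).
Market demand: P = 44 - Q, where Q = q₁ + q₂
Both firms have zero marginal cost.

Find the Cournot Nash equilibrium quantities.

q₁* = q₂* = 14.67; P* = 14.67

Work:
Profit: π_i = P·q_i = (a - q_i - q_j)·q_i
FOC: ∂π_i/∂q_i = a - 2q_i - q_j = 0
Reaction function: q_i = (44 - q_j)/2
Symmetry: q* = 44/3 = 14.67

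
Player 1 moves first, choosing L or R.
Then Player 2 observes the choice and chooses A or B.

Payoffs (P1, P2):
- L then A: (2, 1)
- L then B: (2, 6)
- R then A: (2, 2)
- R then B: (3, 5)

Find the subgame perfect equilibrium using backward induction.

P1 plays R, P2 plays B after L and B after R; Payoff (3, 5)

Work:
Backward induction:
After L: P2 chooses B → P1 gets 2
After R: P2 chooses B → P1 gets 3
P1 chooses R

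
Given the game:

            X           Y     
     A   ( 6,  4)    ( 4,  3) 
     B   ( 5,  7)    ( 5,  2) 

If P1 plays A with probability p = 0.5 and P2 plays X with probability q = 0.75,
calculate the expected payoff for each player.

E[P1] = 5.25, E[P2] = 4.75

Work:
E[P1] = p·q·π₁(A,X) + p·(1-q)·π₁(A,Y) + (1-p)·q·π₁(B,X) + (1-p)·(1-q)·π₁(B,Y)
= 0.5·0.75·6 + 0.5·0.25·4 + 0.5·0.75·5 + 0.5·0.25·5
= 5.25

E[P2] = 4.75 (similar calculation)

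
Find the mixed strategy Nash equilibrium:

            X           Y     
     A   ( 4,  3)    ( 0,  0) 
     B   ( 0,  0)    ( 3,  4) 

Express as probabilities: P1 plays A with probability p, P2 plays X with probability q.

p = 0.5714, q = 0.4286

Work:
Find probabilities that make opponent indifferent:
P2 chooses q to make P1 indifferent between A and B
P1 chooses p to make P2 indifferent between X and Y
Mixed NE: P1 plays (A: 0.5714, B: 0.4286), P2 plays (X: 0.4286, Y: 0.5714)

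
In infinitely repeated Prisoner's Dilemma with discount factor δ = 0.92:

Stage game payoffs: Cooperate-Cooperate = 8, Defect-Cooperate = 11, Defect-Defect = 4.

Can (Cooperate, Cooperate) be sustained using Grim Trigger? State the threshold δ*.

δ* = 0.4286; since δ = 0.92 ≥ 0.4286, cooperation can be sustained

Work:
For Grim Trigger:
Cooperate forever: 8/(1-δ)
Defect then punished: 11 + 4·δ/(1-δ)
Need: 8/(1-δ) ≥ 11 + 4·δ/(1-δ)
Solving: δ ≥ (T-R)/(T-P) = (11-8)/(11-4) = 0.4286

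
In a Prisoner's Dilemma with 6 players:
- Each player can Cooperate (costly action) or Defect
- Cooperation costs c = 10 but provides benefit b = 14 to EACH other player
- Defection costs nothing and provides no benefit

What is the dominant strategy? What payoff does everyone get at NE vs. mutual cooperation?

Dominant: Defect; NE payoff = 0; Coop payoff = 60

Work:
Defect dominates (saves cost c = 10, benefit to others is external)
NE: All defect → everyone gets 0
If all cooperate: each receives (5)×14 - 10 = 60
Social dilemma: 60 > 0 but NE gives 0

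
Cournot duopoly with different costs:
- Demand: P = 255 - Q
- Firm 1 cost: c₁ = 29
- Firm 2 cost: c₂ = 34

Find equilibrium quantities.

q₁* = 77.0, q₂* = 72.0

Work:
Reaction: q₁ = (255 - 29 - q₂)/2
Reaction: q₂ = (255 - 34 - q₁)/2
Solve simultaneously:
q₁* = (255 - 2×29 + 34)/3 = 77.0
q₂* = (255 - 2×34 + 29)/3 = 72.0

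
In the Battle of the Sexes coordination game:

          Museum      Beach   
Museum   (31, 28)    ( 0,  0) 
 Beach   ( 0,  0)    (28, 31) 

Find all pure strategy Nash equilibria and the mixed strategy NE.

Pure NE: (Museum, Museum) and (Beach, Beach); Mixed NE: p = 0.5254, q = 0.4746

Work:
Check pure NE:
(Museum, Museum): (31, 28) - no unilateral deviation beneficial
(Beach, Beach): (28, 31) - no unilateral deviation beneficial
Mixed NE: P1 plays Museum with p = 0.5254, P2 plays Museum with q = 0.4746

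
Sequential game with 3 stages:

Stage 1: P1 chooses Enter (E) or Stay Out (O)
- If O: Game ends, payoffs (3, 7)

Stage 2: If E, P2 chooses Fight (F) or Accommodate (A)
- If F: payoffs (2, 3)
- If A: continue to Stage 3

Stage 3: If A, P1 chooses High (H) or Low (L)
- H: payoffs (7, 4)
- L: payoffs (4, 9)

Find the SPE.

SPE: (E, A, H); Outcome (7, 4)

Work:
Stage 3: P1 chooses H (7 vs 4)
Stage 2: P2: F->3, A->4 (anticipating H). Choose A
Stage 1: P1: O->3, E->7 (anticipating A, H). Choose E
SPE path: E -> A -> H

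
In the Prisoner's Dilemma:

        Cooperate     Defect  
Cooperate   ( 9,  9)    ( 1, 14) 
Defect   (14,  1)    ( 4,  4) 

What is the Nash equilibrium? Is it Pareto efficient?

(Defect, Defect) is NE; not Pareto efficient

Work:
Defect dominates Cooperate for both players:
If P2 cooperates: Defect (14) > Cooperate (9)
If P2 defects: Defect (4) > Cooperate (1)
NE: (Defect, Defect) with payoff (4, 4)
But (Cooperate, Cooperate) = (9, 9) Pareto dominates (4, 4)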